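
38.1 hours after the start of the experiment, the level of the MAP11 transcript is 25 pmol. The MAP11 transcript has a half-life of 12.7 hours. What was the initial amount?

200 pmol

Number of half-lives elapsed: n = 38.1/12.7 ≈ 3.
A₀ = A × 2^n = 25 × 2^3 = 25 × 8 ≈ 200 pmol.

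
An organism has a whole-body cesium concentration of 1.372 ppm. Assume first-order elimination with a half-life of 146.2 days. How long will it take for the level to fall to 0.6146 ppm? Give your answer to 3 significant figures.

169 days

Fraction remaining = 0.6146/1.372 ≈ 0.44796.
n = log₂(1.372/0.6146) = ln(2.2323)/ln 2 ≈ 1.1586 half-lives.
t = n × t½ = 1.1586 × 146.2 ≈ 169.38 days.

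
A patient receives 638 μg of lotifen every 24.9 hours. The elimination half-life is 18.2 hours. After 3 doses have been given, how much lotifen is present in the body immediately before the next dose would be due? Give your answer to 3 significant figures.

The 3 doses were given 74.7, 49.8, 24.9 hours ago.
Total = 638·(1/2)^(74.7/18.2) + 638·(1/2)^(49.8/18.2) + 638·(1/2)^(24.9/18.2)
      = 37.092 + 95.747 + 247.16 ≈ 379.99 μg.

380 μg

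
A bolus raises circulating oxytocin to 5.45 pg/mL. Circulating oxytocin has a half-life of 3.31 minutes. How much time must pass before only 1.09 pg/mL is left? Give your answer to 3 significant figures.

7.69 minutes

Fraction remaining = 1.09/5.45 ≈ 0.2.
n = log₂(5.45/1.09) = ln(5)/ln 2 ≈ 2.3219 half-lives.
t = n × t½ = 2.3219 × 3.31 ≈ 7.6856 minutes.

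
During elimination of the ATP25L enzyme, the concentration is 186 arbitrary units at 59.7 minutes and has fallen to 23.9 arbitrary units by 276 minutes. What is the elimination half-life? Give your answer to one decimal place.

Over Δt = 276 − 59.7 = 216.3 minutes, the level fell by a factor of 186/23.9 ≈ 7.7824.
n = log₂(7.7824) ≈ 2.9602 half-lives, so t½ = 216.3/2.9602 ≈ 73.069 minutes.

73.1 minutes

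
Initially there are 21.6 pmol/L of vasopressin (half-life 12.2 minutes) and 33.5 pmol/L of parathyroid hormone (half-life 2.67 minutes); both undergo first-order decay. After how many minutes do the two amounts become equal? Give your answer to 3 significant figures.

2.16 minutes

Set 21.6·(1/2)^(t/12.2) = 33.5·(1/2)^(t/2.67).
Taking log₂: log₂(21.6/33.5) = t·(1/12.2 − 1/2.67).
log₂(0.64478) = -0.63313; 1/12.2 − 1/2.67 = -0.29256.
t = -0.63313 / -0.29256 ≈ 2.1641 minutes.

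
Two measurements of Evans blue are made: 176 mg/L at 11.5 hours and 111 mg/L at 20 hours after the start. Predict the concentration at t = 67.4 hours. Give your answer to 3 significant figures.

8.49 mg/L

Over Δt = 20 − 11.5 = 8.5 hours, the level fell by a factor of 176/111 ≈ 1.5856.
n = log₂(1.5856) ≈ 0.66502 half-lives, so t½ = 8.5/0.66502 ≈ 12.782 hours.
From t = 20 to t = 67.4: 111 × (1/2)^((67.4−20)/12.782) ≈ 8.4912 mg/L.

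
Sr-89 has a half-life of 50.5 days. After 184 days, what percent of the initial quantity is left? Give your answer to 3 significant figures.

n = 184/50.5 ≈ 3.6436 half-lives.
Fraction remaining = (1/2)^3.6436 ≈ 0.080016, i.e. 8.0016%.

8.00%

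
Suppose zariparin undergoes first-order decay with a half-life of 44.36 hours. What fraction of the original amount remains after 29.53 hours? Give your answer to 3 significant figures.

0.630

n = 29.53/44.36 ≈ 0.66569 half-lives.
Fraction remaining = (1/2)^0.66569 ≈ 0.63039.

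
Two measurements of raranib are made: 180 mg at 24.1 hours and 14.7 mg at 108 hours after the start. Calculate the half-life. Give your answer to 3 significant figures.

23.2 hours

Over Δt = 108 − 24.1 = 83.9 hours, the level fell by a factor of 180/14.7 ≈ 12.245.
n = log₂(12.245) ≈ 3.6141 half-lives, so t½ = 83.9/3.6141 ≈ 23.215 hours.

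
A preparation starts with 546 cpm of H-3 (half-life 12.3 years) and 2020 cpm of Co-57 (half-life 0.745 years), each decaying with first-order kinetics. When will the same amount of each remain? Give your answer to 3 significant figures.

Set 546·(1/2)^(t/12.3) = 2020·(1/2)^(t/0.745).
Taking log₂: log₂(546/2020) = t·(1/12.3 − 1/0.745).
log₂(0.2703) = -1.8874; 1/12.3 − 1/0.745 = -1.261.
t = -1.8874 / -1.261 ≈ 1.4968 years.

1.50 years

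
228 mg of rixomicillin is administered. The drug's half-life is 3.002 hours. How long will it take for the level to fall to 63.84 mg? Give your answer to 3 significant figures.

5.51 hours

Fraction remaining = 63.84/228 ≈ 0.28.
n = log₂(228/63.84) = ln(3.5714)/ln 2 ≈ 1.8365 half-lives.
t = n × t½ = 1.8365 × 3.002 ≈ 5.5132 hours.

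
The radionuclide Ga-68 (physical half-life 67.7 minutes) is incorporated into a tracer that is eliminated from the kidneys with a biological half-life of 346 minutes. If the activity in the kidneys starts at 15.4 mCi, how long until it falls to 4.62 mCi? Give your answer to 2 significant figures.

1/t_eff = 1/t_phys + 1/t_biol = 1/67.7 + 1/346 = 0.017661 per minute.
t_eff = 67.7 × 346 / (67.7 + 346) ≈ 56.621 minutes.
n = log₂(15.4/4.62) ≈ 1.737; t = 1.737 × 56.621 ≈ 98.349 minutes.

98 minutes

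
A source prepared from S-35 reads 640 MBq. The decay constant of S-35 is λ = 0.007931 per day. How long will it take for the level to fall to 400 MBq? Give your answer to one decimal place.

59.3 days

t½ = ln 2 / λ = 0.69315 / 0.007931 ≈ 87.397 days.
Fraction remaining = 400/640 ≈ 0.625.
n = log₂(640/400) = ln(1.6)/ln 2 ≈ 0.67807 half-lives.
t = n × t½ = 0.67807 × 87.397 ≈ 59.262 days.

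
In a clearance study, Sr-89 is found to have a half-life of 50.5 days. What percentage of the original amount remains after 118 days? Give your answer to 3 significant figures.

n = 118/50.5 ≈ 2.3366 half-lives.
Fraction remaining = (1/2)^2.3366 ≈ 0.19797, i.e. 19.797%.

19.8%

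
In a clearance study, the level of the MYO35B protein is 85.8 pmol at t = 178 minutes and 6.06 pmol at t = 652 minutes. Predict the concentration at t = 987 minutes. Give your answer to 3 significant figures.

Over Δt = 652 − 178 = 474 minutes, the level fell by a factor of 85.8/6.06 ≈ 14.158.
n = log₂(14.158) ≈ 3.8236 half-lives, so t½ = 474/3.8236 ≈ 123.97 minutes.
From t = 652 to t = 987: 6.06 × (1/2)^((987−652)/123.97) ≈ 0.93109 pmol.

0.931 pmol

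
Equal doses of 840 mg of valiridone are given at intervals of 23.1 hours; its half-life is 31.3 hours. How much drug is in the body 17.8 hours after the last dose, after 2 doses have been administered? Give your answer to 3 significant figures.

906 mg

The 2 doses were given 40.9, 17.8 hours ago.
Total = 840·(1/2)^(40.9/31.3) + 840·(1/2)^(17.8/31.3)
      = 339.56 + 566.35 ≈ 905.92 mg.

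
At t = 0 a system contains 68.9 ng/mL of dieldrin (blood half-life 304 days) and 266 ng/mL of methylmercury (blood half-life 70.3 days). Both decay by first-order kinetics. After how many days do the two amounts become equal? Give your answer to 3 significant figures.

Set 68.9·(1/2)^(t/304) = 266·(1/2)^(t/70.3).
Taking log₂: log₂(68.9/266) = t·(1/304 − 1/70.3).
log₂(0.25902) = -1.9489; 1/304 − 1/70.3 = -0.010935.
t = -1.9489 / -0.010935 ≈ 178.22 days.

178 days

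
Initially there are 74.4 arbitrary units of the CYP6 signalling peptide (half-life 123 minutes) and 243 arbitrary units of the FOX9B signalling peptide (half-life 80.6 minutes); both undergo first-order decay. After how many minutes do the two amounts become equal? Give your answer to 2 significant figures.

400 minutes

Set 74.4·(1/2)^(t/123) = 243·(1/2)^(t/80.6).
Taking log₂: log₂(74.4/243) = t·(1/123 − 1/80.6).
log₂(0.30617) = -1.7076; 1/123 − 1/80.6 = -0.0042769.
t = -1.7076 / -0.0042769 ≈ 399.26 minutes.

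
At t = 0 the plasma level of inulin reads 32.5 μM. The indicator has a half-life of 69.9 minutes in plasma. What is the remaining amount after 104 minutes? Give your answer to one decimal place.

11.6 μM

Number of half-lives: n = 104/69.9 ≈ 1.4878.
Remaining = 32.5 × (1/2)^1.4878 = 32.5 × 0.35655 ≈ 11.588 μM.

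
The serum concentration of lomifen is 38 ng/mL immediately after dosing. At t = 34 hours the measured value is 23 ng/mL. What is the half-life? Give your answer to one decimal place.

A/A₀ = 23/38 ≈ 0.60526.
n = log₂(1.6522) ≈ 0.72437 half-lives elapsed in 34 hours.
t½ = 34/0.72437 ≈ 46.938 hours.

46.9 hours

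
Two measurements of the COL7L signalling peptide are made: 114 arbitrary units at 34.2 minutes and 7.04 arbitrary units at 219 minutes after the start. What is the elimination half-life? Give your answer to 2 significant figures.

Over Δt = 219 − 34.2 = 184.8 minutes, the level fell by a factor of 114/7.04 ≈ 16.193.
n = log₂(16.193) ≈ 4.0173 half-lives, so t½ = 184.8/4.0173 ≈ 46.001 minutes.

46 minutes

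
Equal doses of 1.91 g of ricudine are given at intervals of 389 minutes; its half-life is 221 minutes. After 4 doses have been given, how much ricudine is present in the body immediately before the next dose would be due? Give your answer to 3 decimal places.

0.794 g

The 4 doses were given 1556, 1167, 778, 389 minutes ago.
Total = 1.91·(1/2)^(1556/221) + 1.91·(1/2)^(1167/221) + 1.91·(1/2)^(778/221) + 1.91·(1/2)^(389/221)
      = 0.014507 + 0.04914 + 0.16646 + 0.56385 ≈ 0.79396 g.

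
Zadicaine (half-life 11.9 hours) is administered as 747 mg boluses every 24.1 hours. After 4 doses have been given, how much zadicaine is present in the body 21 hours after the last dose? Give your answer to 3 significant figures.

The 4 doses were given 93.3, 69.2, 45.1, 21 hours ago.
Total = 747·(1/2)^(93.3/11.9) + 747·(1/2)^(69.2/11.9) + 747·(1/2)^(45.1/11.9) + 747·(1/2)^(21/11.9)
      = 3.2594 + 13.268 + 54.006 + 219.83 ≈ 290.37 mg.

290 mg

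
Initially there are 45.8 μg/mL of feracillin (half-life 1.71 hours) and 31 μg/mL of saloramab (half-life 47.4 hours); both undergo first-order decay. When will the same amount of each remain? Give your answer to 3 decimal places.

0.999 hours

Set 45.8·(1/2)^(t/1.71) = 31·(1/2)^(t/47.4).
Taking log₂: log₂(45.8/31) = t·(1/1.71 − 1/47.4).
log₂(1.4774) = 0.56308; 1/1.71 − 1/47.4 = 0.5637.
t = 0.56308 / 0.5637 ≈ 0.9989 hours.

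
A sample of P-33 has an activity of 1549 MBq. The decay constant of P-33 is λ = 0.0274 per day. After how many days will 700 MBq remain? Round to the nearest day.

t½ = ln 2 / λ = 0.69315 / 0.0274 ≈ 25.297 days.
Fraction remaining = 700/1549 ≈ 0.4519.
n = log₂(1549/700) = ln(2.2129)/ln 2 ≈ 1.1459 half-lives.
t = n × t½ = 1.1459 × 25.297 ≈ 28.988 days.

29 days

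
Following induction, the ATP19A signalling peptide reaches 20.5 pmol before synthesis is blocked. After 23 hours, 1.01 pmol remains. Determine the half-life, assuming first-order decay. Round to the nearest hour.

5 hours

A/A₀ = 1.01/20.5 ≈ 0.049268.
n = log₂(20.297) ≈ 4.3432 half-lives elapsed in 23 hours.
t½ = 23/4.3432 ≈ 5.2956 hours.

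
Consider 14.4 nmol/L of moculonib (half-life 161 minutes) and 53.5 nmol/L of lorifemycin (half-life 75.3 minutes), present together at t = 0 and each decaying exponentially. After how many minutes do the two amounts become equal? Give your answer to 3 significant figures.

Set 14.4·(1/2)^(t/161) = 53.5·(1/2)^(t/75.3).
Taking log₂: log₂(14.4/53.5) = t·(1/161 − 1/75.3).
log₂(0.26916) = -1.8935; 1/161 − 1/75.3 = -0.007069.
t = -1.8935 / -0.007069 ≈ 267.85 minutes.

268 minutes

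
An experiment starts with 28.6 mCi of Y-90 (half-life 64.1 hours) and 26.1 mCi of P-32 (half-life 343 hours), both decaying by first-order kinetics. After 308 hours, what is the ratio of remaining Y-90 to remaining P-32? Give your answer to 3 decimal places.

0.073

Y-90: 28.6 × (1/2)^(308/64.1) = 28.6 × (1/2)^4.805 ≈ 1.0231 mCi.
P-32: 26.1 × (1/2)^(308/343) = 26.1 × (1/2)^0.89796 ≈ 14.006 mCi.
Ratio ≈ 1.0231 / 14.006 ≈ 0.073045.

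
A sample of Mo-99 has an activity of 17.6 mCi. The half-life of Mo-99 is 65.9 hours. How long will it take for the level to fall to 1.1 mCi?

1.1/17.6 = 1/16, so 4 half-lives have elapsed.
t = 4 × 65.9 = 263.6 hours.

263.6 hours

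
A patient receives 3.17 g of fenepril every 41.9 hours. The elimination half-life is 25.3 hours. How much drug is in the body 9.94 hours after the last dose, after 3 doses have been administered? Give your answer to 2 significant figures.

The 3 doses were given 93.74, 51.84, 9.94 hours ago.
Total = 3.17·(1/2)^(93.74/25.3) + 3.17·(1/2)^(51.84/25.3) + 3.17·(1/2)^(9.94/25.3)
      = 0.24305 + 0.76603 + 2.4143 ≈ 3.4234 g.

3.4 g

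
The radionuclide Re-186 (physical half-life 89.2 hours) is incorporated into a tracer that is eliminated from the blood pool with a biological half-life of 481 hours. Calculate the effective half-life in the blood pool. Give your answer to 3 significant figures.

75.2 hours

1/t_eff = 1/t_phys + 1/t_biol = 1/89.2 + 1/481 = 0.01329 per hour.
t_eff = 89.2 × 481 / (89.2 + 481) ≈ 75.246 hours.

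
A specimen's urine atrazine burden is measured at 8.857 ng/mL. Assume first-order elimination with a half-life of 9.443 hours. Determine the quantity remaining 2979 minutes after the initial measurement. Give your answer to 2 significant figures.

Convert the elapsed time: 2979 minutes = 49.65 hours.
Number of half-lives: n = 49.65/9.443 ≈ 5.2579.
Remaining = 8.857 × (1/2)^5.2579 = 8.857 × 0.026135 ≈ 0.23148 ng/mL.

0.23 ng/mL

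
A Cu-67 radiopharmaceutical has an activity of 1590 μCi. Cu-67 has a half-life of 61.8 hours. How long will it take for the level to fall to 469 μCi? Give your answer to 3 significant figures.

109 hours

Fraction remaining = 469/1590 ≈ 0.29497.
n = log₂(1590/469) = ln(3.3902)/ln 2 ≈ 1.7614 half-lives.
t = n × t½ = 1.7614 × 61.8 ≈ 108.85 hours.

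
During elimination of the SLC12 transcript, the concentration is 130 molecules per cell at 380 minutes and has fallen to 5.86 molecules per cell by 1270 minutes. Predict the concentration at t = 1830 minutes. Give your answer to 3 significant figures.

Over Δt = 1270 − 380 = 890 minutes, the level fell by a factor of 130/5.86 ≈ 22.184.
n = log₂(22.184) ≈ 4.4715 half-lives, so t½ = 890/4.4715 ≈ 199.04 minutes.
From t = 1270 to t = 1830: 5.86 × (1/2)^((1830−1270)/199.04) ≈ 0.83358 molecules per cell.

0.834 molecules per cell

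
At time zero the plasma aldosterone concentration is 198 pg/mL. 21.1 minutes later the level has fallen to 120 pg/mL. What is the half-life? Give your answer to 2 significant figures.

A/A₀ = 120/198 ≈ 0.60606.
n = log₂(1.65) ≈ 0.72247 half-lives elapsed in 21.1 minutes.
t½ = 21.1/0.72247 ≈ 29.206 minutes.

29 minutes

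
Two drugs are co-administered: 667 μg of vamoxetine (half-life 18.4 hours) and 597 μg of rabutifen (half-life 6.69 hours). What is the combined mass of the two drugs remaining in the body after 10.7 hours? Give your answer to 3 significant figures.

643 μg

vamoxetine: 667 × (1/2)^(10.7/18.4) = 667 × (1/2)^0.58152 ≈ 445.73 μg.
rabutifen: 597 × (1/2)^(10.7/6.69) = 597 × (1/2)^1.5994 ≈ 197.02 μg.
Total = 445.73 + 197.02 ≈ 642.75 μg.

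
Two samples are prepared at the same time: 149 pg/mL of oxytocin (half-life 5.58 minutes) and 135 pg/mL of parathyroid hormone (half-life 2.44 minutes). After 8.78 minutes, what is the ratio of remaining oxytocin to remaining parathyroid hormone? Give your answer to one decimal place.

oxytocin: 149 × (1/2)^(8.78/5.58) = 149 × (1/2)^1.5735 ≈ 50.064 pg/mL.
parathyroid hormone: 135 × (1/2)^(8.78/2.44) = 135 × (1/2)^3.5984 ≈ 11.146 pg/mL.
Ratio ≈ 50.064 / 11.146 ≈ 4.4916.

4.5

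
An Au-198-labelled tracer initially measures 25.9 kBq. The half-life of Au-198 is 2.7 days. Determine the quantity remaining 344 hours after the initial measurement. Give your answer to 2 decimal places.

Convert the elapsed time: 344 hours = 14.3333 days.
Number of half-lives: n = 14.3333/2.7 ≈ 5.3086.
Remaining = 25.9 × (1/2)^5.3086 = 25.9 × 0.025231 ≈ 0.65349 kBq.

0.65 kBq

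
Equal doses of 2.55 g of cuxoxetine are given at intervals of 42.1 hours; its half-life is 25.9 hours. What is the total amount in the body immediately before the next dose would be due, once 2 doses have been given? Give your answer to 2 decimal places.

1.09 g

The 2 doses were given 84.2, 42.1 hours ago.
Total = 2.55·(1/2)^(84.2/25.9) + 2.55·(1/2)^(42.1/25.9)
      = 0.26786 + 0.82646 ≈ 1.0943 g.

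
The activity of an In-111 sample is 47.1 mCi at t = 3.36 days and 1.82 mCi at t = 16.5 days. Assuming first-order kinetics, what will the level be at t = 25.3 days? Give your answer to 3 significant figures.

0.206 mCi

Over Δt = 16.5 − 3.36 = 13.14 days, the level fell by a factor of 47.1/1.82 ≈ 25.879.
n = log₂(25.879) ≈ 4.6937 half-lives, so t½ = 13.14/4.6937 ≈ 2.7995 days.
From t = 16.5 to t = 25.3: 1.82 × (1/2)^((25.3−16.5)/2.7995) ≈ 0.20597 mCi.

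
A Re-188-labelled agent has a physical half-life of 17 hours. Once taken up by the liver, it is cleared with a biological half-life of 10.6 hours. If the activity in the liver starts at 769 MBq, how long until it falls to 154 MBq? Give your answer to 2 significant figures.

15 hours

1/t_eff = 1/t_phys + 1/t_biol = 1/17 + 1/10.6 = 0.15316 per hour.
t_eff = 17 × 10.6 / (17 + 10.6) ≈ 6.529 hours.
n = log₂(769/154) ≈ 2.3201; t = 2.3201 × 6.529 ≈ 15.148 hours.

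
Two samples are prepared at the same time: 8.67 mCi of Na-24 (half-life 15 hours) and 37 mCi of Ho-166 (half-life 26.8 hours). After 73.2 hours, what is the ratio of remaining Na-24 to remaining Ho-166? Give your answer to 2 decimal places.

Na-24: 8.67 × (1/2)^(73.2/15) = 8.67 × (1/2)^4.88 ≈ 0.29444 mCi.
Ho-166: 37 × (1/2)^(73.2/26.8) = 37 × (1/2)^2.7313 ≈ 5.5717 mCi.
Ratio ≈ 0.29444 / 5.5717 ≈ 0.052845.

0.05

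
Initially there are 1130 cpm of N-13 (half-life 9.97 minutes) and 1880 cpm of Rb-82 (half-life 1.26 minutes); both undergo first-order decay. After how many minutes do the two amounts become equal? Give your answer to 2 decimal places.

1.06 minutes

Set 1130·(1/2)^(t/9.97) = 1880·(1/2)^(t/1.26).
Taking log₂: log₂(1130/1880) = t·(1/9.97 − 1/1.26).
log₂(0.60106) = -0.73441; 1/9.97 − 1/1.26 = -0.69335.
t = -0.73441 / -0.69335 ≈ 1.0592 minutes.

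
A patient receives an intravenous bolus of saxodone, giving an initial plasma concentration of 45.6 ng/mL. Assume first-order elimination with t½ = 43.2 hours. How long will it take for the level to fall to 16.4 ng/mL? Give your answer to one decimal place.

63.7 hours

Fraction remaining = 16.4/45.6 ≈ 0.35965.
n = log₂(45.6/16.4) = ln(2.7805)/ln 2 ≈ 1.4753 half-lives.
t = n × t½ = 1.4753 × 43.2 ≈ 63.735 hours.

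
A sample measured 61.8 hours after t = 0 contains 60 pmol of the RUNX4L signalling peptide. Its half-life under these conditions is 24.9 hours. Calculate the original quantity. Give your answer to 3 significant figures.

335 pmol

Number of half-lives elapsed: n = 61.8/24.9 ≈ 2.4819.
A₀ = A × 2^n = 60 × 2^2.4819 = 60 × 5.5864 ≈ 335.19 pmol.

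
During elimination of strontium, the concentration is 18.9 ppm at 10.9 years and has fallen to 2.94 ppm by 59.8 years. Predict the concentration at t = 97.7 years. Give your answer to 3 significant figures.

Over Δt = 59.8 − 10.9 = 48.9 years, the level fell by a factor of 18.9/2.94 ≈ 6.4286.
n = log₂(6.4286) ≈ 2.6845 half-lives, so t½ = 48.9/2.6845 ≈ 18.216 years.
From t = 59.8 to t = 97.7: 2.94 × (1/2)^((97.7−59.8)/18.216) ≈ 0.69505 ppm.

0.695 ppm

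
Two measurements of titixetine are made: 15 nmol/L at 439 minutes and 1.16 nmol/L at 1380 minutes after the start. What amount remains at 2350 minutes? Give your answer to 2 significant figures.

0.083 nmol/L

Over Δt = 1380 − 439 = 941 minutes, the level fell by a factor of 15/1.16 ≈ 12.931.
n = log₂(12.931) ≈ 3.6928 half-lives, so t½ = 941/3.6928 ≈ 254.82 minutes.
From t = 1380 to t = 2350: 1.16 × (1/2)^((2350−1380)/254.82) ≈ 0.082902 nmol/L.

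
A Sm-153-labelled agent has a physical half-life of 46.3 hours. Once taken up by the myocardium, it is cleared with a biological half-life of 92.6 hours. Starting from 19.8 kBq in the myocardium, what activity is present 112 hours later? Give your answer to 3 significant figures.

1/t_eff = 1/t_phys + 1/t_biol = 1/46.3 + 1/92.6 = 0.032397 per hour.
t_eff = 46.3 × 92.6 / (46.3 + 92.6) ≈ 30.867 hours.
Remaining = 19.8 × (1/2)^(112/30.867) = 19.8 × (1/2)^3.6285 ≈ 1.6009 kBq.

1.60 kBq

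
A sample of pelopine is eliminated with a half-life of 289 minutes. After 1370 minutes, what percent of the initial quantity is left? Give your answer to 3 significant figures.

3.74%

n = 1370/289 ≈ 4.7405 half-lives.
Fraction remaining = (1/2)^4.7405 ≈ 0.037409, i.e. 3.7409%.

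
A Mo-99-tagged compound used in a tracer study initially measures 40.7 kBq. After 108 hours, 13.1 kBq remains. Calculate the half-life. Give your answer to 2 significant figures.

A/A₀ = 13.1/40.7 ≈ 0.32187.
n = log₂(3.1069) ≈ 1.6355 half-lives elapsed in 108 hours.
t½ = 108/1.6355 ≈ 66.036 hours.

66 hours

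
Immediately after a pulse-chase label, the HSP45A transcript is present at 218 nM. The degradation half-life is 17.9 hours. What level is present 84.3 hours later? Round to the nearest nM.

8 nM

Number of half-lives: n = 84.3/17.9 ≈ 4.7095.
Remaining = 218 × (1/2)^4.7095 = 218 × 0.038221 ≈ 8.3321 nM.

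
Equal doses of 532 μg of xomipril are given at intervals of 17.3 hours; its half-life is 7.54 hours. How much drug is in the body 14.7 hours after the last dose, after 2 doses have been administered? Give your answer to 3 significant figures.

The 2 doses were given 32, 14.7 hours ago.
Total = 532·(1/2)^(32/7.54) + 532·(1/2)^(14.7/7.54)
      = 28.076 + 137.73 ≈ 165.8 μg.

166 μg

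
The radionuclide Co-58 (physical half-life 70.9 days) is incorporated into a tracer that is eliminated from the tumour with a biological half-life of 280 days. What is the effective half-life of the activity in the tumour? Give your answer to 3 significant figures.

1/t_eff = 1/t_phys + 1/t_biol = 1/70.9 + 1/280 = 0.017676 per day.
t_eff = 70.9 × 280 / (70.9 + 280) ≈ 56.575 days.

56.6 days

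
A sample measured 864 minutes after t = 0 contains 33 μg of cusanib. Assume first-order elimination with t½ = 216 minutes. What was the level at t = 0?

528 μg

Number of half-lives elapsed: n = 864/216 ≈ 4.
A₀ = A × 2^n = 33 × 2^4 = 33 × 16 ≈ 528 μg.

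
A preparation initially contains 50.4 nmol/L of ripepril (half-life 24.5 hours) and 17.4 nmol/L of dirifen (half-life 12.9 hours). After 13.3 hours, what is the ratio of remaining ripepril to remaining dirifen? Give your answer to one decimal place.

ripepril: 50.4 × (1/2)^(13.3/24.5) = 50.4 × (1/2)^0.54286 ≈ 34.595 nmol/L.
dirifen: 17.4 × (1/2)^(13.3/12.9) = 17.4 × (1/2)^1.031 ≈ 8.515 nmol/L.
Ratio ≈ 34.595 / 8.515 ≈ 4.0628.

4.1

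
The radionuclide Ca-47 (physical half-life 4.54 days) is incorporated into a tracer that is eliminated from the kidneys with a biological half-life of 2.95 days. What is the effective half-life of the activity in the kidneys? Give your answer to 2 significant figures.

1/t_eff = 1/t_phys + 1/t_biol = 1/4.54 + 1/2.95 = 0.55925 per day.
t_eff = 4.54 × 2.95 / (4.54 + 2.95) ≈ 1.7881 days.

1.8 days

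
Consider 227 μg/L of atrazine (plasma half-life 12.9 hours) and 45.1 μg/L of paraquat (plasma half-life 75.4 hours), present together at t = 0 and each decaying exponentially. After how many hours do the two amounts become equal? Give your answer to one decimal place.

36.3 hours

Set 227·(1/2)^(t/12.9) = 45.1·(1/2)^(t/75.4).
Taking log₂: log₂(227/45.1) = t·(1/12.9 − 1/75.4).
log₂(5.0333) = 2.3315; 1/12.9 − 1/75.4 = 0.064257.
t = 2.3315 / 0.064257 ≈ 36.284 hours.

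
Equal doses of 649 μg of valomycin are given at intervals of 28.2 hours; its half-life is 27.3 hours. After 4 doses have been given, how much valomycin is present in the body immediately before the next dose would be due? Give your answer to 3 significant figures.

585 μg

The 4 doses were given 112.8, 84.6, 56.4, 28.2 hours ago.
Total = 649·(1/2)^(112.8/27.3) + 649·(1/2)^(84.6/27.3) + 649·(1/2)^(56.4/27.3) + 649·(1/2)^(28.2/27.3)
      = 37.019 + 75.75 + 155 + 317.17 ≈ 584.94 μg.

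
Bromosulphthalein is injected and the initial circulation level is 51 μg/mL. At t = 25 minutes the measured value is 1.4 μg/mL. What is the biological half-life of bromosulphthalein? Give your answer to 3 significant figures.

A/A₀ = 1.4/51 ≈ 0.027451.
n = log₂(36.429) ≈ 5.187 half-lives elapsed in 25 minutes.
t½ = 25/5.187 ≈ 4.8197 minutes.

4.82 minutes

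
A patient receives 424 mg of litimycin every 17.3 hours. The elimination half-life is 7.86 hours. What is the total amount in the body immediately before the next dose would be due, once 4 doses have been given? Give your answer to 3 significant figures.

The 4 doses were given 69.2, 51.9, 34.6, 17.3 hours ago.
Total = 424·(1/2)^(69.2/7.86) + 424·(1/2)^(51.9/7.86) + 424·(1/2)^(34.6/7.86) + 424·(1/2)^(17.3/7.86)
      = 0.94859 + 4.3616 + 20.055 + 92.213 ≈ 117.58 mg.

118 mg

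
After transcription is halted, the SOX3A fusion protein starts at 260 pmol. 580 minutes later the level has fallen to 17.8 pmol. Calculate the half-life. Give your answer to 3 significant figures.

A/A₀ = 17.8/260 ≈ 0.068462.
n = log₂(14.607) ≈ 3.8686 half-lives elapsed in 580 minutes.
t½ = 580/3.8686 ≈ 149.93 minutes.

150 minutes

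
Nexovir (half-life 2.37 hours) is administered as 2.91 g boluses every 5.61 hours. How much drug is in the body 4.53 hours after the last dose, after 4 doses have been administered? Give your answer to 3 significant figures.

The 4 doses were given 21.36, 15.75, 10.14, 4.53 hours ago.
Total = 2.91·(1/2)^(21.36/2.37) + 2.91·(1/2)^(15.75/2.37) + 2.91·(1/2)^(10.14/2.37) + 2.91·(1/2)^(4.53/2.37)
      = 0.0056339 + 0.029065 + 0.14995 + 0.77358 ≈ 0.95823 g.

0.958 g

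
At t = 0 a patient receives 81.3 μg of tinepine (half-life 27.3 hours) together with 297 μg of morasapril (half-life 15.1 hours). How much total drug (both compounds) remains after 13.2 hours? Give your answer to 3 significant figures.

tinepine: 81.3 × (1/2)^(13.2/27.3) = 81.3 × (1/2)^0.48352 ≈ 58.148 μg.
morasapril: 297 × (1/2)^(13.2/15.1) = 297 × (1/2)^0.87417 ≈ 162.03 μg.
Total = 58.148 + 162.03 ≈ 220.18 μg.

220 μg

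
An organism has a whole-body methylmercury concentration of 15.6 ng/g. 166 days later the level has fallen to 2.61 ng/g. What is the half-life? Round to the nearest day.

A/A₀ = 2.61/15.6 ≈ 0.16731.
n = log₂(5.977) ≈ 2.5794 half-lives elapsed in 166 days.
t½ = 166/2.5794 ≈ 64.355 days.

64 days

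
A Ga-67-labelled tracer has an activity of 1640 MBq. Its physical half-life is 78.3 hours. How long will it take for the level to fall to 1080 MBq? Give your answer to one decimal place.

47.2 hours

Fraction remaining = 1080/1640 ≈ 0.65854.
n = log₂(1640/1080) = ln(1.5185)/ln 2 ≈ 0.60266 half-lives.
t = n × t½ = 0.60266 × 78.3 ≈ 47.189 hours.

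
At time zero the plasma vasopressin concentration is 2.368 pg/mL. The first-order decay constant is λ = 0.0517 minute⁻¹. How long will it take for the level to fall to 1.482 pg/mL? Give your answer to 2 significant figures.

t½ = ln 2 / λ = 0.69315 / 0.0517 ≈ 13.407 minutes.
Fraction remaining = 1.482/2.368 ≈ 0.62584.
n = log₂(2.368/1.482) = ln(1.5978)/ln 2 ≈ 0.67612 half-lives.
t = n × t½ = 0.67612 × 13.407 ≈ 9.0649 minutes.

9.1 minutes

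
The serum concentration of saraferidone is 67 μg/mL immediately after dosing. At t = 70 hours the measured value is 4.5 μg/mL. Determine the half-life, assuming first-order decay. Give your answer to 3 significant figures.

A/A₀ = 4.5/67 ≈ 0.067164.
n = log₂(14.889) ≈ 3.8962 half-lives elapsed in 70 hours.
t½ = 70/3.8962 ≈ 17.966 hours.

18.0 hours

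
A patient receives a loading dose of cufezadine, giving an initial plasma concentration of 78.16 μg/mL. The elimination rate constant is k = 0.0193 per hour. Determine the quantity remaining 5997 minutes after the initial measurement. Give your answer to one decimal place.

11.4 μg/mL

t½ = ln 2 / k = 0.69315 / 0.0193 ≈ 35.914 hours.
Convert the elapsed time: 5997 minutes = 99.95 hours.
Number of half-lives: n = 99.95/35.914 ≈ 2.783.
Remaining = 78.16 × (1/2)^2.783 = 78.16 × 0.14529 ≈ 11.356 μg/mL.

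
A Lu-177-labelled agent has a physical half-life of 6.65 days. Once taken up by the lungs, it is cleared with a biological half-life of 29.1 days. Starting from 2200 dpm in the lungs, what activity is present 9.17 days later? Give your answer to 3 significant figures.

680 dpm

1/t_eff = 1/t_phys + 1/t_biol = 1/6.65 + 1/29.1 = 0.18474 per day.
t_eff = 6.65 × 29.1 / (6.65 + 29.1) ≈ 5.413 days.
Remaining = 2200 × (1/2)^(9.17/5.413) = 2200 × (1/2)^1.6941 ≈ 679.92 dpm.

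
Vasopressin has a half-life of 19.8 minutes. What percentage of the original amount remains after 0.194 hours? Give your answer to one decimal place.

66.5%

0.194 hours = 11.64 minutes.
n = 11.64/19.8 ≈ 0.58788 half-lives.
Fraction remaining = (1/2)^0.58788 ≈ 0.66532, i.e. 66.532%.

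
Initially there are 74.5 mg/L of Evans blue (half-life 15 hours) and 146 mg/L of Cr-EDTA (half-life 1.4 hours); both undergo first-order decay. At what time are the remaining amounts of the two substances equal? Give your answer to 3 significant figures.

Set 74.5·(1/2)^(t/15) = 146·(1/2)^(t/1.4).
Taking log₂: log₂(74.5/146) = t·(1/15 − 1/1.4).
log₂(0.51027) = -0.97066; 1/15 − 1/1.4 = -0.64762.
t = -0.97066 / -0.64762 ≈ 1.4988 hours.

1.50 hours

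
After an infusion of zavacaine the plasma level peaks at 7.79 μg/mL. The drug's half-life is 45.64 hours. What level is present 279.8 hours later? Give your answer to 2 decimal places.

0.11 μg/mL

Number of half-lives: n = 279.8/45.64 ≈ 6.1306.
Remaining = 7.79 × (1/2)^6.1306 = 7.79 × 0.014273 ≈ 0.11119 μg/mL.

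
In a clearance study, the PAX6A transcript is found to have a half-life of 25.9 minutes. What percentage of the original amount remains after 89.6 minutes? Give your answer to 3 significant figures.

n = 89.6/25.9 ≈ 3.4595 half-lives.
Fraction remaining = (1/2)^3.4595 ≈ 0.090907, i.e. 9.0907%.

9.09%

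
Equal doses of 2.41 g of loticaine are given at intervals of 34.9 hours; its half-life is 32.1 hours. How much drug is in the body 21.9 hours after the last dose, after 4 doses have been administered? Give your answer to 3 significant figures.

2.70 g

The 4 doses were given 126.6, 91.7, 56.8, 21.9 hours ago.
Total = 2.41·(1/2)^(126.6/32.1) + 2.41·(1/2)^(91.7/32.1) + 2.41·(1/2)^(56.8/32.1) + 2.41·(1/2)^(21.9/32.1)
      = 0.15659 + 0.33271 + 0.70689 + 1.5019 ≈ 2.6981 g.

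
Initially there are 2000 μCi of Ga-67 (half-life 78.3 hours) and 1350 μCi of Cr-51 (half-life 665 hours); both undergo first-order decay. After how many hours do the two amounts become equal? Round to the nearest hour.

Set 2000·(1/2)^(t/78.3) = 1350·(1/2)^(t/665).
Taking log₂: log₂(2000/1350) = t·(1/78.3 − 1/665).
log₂(1.4815) = 0.56704; 1/78.3 − 1/665 = 0.011268.
t = 0.56704 / 0.011268 ≈ 50.325 hours.

50 hours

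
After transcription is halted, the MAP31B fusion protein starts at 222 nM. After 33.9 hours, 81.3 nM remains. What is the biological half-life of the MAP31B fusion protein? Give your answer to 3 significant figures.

A/A₀ = 81.3/222 ≈ 0.36622.
n = log₂(2.7306) ≈ 1.4492 half-lives elapsed in 33.9 hours.
t½ = 33.9/1.4492 ≈ 23.392 hours.

23.4 hours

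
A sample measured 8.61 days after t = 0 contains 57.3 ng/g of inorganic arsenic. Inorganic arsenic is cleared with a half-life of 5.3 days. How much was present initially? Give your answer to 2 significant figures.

180 ng/g

Number of half-lives elapsed: n = 8.61/5.3 ≈ 1.6245.
A₀ = A × 2^n = 57.3 × 2^1.6245 = 57.3 × 3.0834 ≈ 176.68 ng/g.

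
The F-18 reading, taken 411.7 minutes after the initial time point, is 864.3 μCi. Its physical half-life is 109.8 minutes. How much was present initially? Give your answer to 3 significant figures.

11600 μCi

Number of half-lives elapsed: n = 411.7/109.8 ≈ 3.7495.
A₀ = A × 2^n = 864.3 × 2^3.7495 = 864.3 × 13.45 ≈ 11625 μCi.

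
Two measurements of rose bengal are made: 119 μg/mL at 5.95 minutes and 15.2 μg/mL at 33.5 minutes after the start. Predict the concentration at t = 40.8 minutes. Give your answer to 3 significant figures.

Over Δt = 33.5 − 5.95 = 27.55 minutes, the level fell by a factor of 119/15.2 ≈ 7.8289.
n = log₂(7.8289) ≈ 2.9688 half-lives, so t½ = 27.55/2.9688 ≈ 9.2798 minutes.
From t = 33.5 to t = 40.8: 15.2 × (1/2)^((40.8−33.5)/9.2798) ≈ 8.8112 μg/mL.

8.81 μg/mL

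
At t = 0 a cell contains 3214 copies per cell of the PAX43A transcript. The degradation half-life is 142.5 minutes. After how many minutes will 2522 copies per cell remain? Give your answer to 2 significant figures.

50 minutes

Fraction remaining = 2522/3214 ≈ 0.78469.
n = log₂(3214/2522) = ln(1.2744)/ln 2 ≈ 0.3498 half-lives.
t = n × t½ = 0.3498 × 142.5 ≈ 49.847 minutes.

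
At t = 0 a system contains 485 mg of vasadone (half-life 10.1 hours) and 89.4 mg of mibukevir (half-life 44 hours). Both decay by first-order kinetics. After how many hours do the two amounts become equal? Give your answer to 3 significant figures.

Set 485·(1/2)^(t/10.1) = 89.4·(1/2)^(t/44).
Taking log₂: log₂(485/89.4) = t·(1/10.1 − 1/44).
log₂(5.4251) = 2.4396; 1/10.1 − 1/44 = 0.076283.
t = 2.4396 / 0.076283 ≈ 31.982 hours.

32.0 hours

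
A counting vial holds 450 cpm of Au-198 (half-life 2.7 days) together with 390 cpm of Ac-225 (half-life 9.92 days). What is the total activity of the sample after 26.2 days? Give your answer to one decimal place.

Au-198: 450 × (1/2)^(26.2/2.7) = 450 × (1/2)^9.7037 ≈ 0.53964 cpm.
Ac-225: 390 × (1/2)^(26.2/9.92) = 390 × (1/2)^2.6411 ≈ 62.518 cpm.
Total = 0.53964 + 62.518 ≈ 63.058 cpm.

63.1 cpm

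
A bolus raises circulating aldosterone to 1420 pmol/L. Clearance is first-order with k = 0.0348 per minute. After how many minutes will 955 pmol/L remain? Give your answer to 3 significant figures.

t½ = ln 2 / k = 0.69315 / 0.0348 ≈ 19.918 minutes.
Fraction remaining = 955/1420 ≈ 0.67254.
n = log₂(1420/955) = ln(1.4869)/ln 2 ≈ 0.57232 half-lives.
t = n × t½ = 0.57232 × 19.918 ≈ 11.399 minutes.

11.4 minutes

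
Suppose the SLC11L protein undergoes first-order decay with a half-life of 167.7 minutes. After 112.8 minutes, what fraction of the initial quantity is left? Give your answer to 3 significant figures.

n = 112.8/167.7 ≈ 0.67263 half-lives.
Fraction remaining = (1/2)^0.67263 ≈ 0.62736.

0.627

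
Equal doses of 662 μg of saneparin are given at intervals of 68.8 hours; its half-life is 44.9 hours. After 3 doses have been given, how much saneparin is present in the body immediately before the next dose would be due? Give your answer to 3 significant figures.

335 μg

The 3 doses were given 206.4, 137.6, 68.8 hours ago.
Total = 662·(1/2)^(206.4/44.9) + 662·(1/2)^(137.6/44.9) + 662·(1/2)^(68.8/44.9)
      = 27.356 + 79.127 + 228.87 ≈ 335.35 μg.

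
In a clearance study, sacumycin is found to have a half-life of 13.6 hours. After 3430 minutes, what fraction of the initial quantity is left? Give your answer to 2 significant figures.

3430 minutes = 57.1667 hours.
n = 57.1667/13.6 ≈ 4.2034 half-lives.
Fraction remaining = (1/2)^4.2034 ≈ 0.05428.

0.054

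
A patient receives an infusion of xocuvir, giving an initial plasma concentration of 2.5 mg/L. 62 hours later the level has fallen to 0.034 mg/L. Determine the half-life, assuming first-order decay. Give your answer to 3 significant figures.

10.0 hours

A/A₀ = 0.034/2.5 ≈ 0.0136.
n = log₂(73.529) ≈ 6.2002 half-lives elapsed in 62 hours.
t½ = 62/6.2002 ≈ 9.9996 hours.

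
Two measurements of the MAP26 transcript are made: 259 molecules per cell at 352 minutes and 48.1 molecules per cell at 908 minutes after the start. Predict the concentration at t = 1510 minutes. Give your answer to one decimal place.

Over Δt = 908 − 352 = 556 minutes, the level fell by a factor of 259/48.1 ≈ 5.3846.
n = log₂(5.3846) ≈ 2.4288 half-lives, so t½ = 556/2.4288 ≈ 228.92 minutes.
From t = 908 to t = 1510: 48.1 × (1/2)^((1510−908)/228.92) ≈ 7.7714 molecules per cell.

7.8 molecules per cell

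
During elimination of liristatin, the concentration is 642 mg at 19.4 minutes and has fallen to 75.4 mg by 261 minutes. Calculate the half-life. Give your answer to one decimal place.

Over Δt = 261 − 19.4 = 241.6 minutes, the level fell by a factor of 642/75.4 ≈ 8.5146.
n = log₂(8.5146) ≈ 3.0899 half-lives, so t½ = 241.6/3.0899 ≈ 78.189 minutes.

78.2 minutes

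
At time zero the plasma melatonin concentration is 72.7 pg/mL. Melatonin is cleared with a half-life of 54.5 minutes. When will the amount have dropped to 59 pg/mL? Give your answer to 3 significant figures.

Fraction remaining = 59/72.7 ≈ 0.81155.
n = log₂(72.7/59) = ln(1.2322)/ln 2 ≈ 0.30124 half-lives.
t = n × t½ = 0.30124 × 54.5 ≈ 16.418 minutes.

16.4 minutes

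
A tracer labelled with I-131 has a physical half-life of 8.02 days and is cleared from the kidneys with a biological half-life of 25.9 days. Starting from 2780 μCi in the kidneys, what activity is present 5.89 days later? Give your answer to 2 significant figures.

1/t_eff = 1/t_phys + 1/t_biol = 1/8.02 + 1/25.9 = 0.1633 per day.
t_eff = 8.02 × 25.9 / (8.02 + 25.9) ≈ 6.1238 days.
Remaining = 2780 × (1/2)^(5.89/6.1238) = 2780 × (1/2)^0.96183 ≈ 1427.3 μCi.

1400 μCi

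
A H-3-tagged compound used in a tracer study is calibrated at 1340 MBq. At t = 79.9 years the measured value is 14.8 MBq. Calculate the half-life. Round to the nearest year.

12 years

A/A₀ = 14.8/1340 ≈ 0.011045.
n = log₂(90.541) ≈ 6.5005 half-lives elapsed in 79.9 years.
t½ = 79.9/6.5005 ≈ 12.291 years.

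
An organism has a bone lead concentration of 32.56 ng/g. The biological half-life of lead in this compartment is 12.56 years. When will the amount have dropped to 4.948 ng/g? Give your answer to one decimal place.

34.1 years

Fraction remaining = 4.948/32.56 ≈ 0.15197.
n = log₂(32.56/4.948) = ln(6.5804)/ln 2 ≈ 2.7182 half-lives.
t = n × t½ = 2.7182 × 12.56 ≈ 34.14 years.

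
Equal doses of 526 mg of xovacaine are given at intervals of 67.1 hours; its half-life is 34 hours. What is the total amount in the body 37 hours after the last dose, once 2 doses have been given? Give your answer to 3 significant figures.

The 2 doses were given 104.1, 37 hours ago.
Total = 526·(1/2)^(104.1/34) + 526·(1/2)^(37/34)
      = 62.995 + 247.4 ≈ 310.39 mg.

310 mg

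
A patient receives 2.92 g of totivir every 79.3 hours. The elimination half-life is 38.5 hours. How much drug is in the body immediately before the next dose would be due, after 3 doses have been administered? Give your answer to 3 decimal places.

The 3 doses were given 237.9, 158.6, 79.3 hours ago.
Total = 2.92·(1/2)^(237.9/38.5) + 2.92·(1/2)^(158.6/38.5) + 2.92·(1/2)^(79.3/38.5)
      = 0.040295 + 0.16799 + 0.70039 ≈ 0.90868 g.

0.909 g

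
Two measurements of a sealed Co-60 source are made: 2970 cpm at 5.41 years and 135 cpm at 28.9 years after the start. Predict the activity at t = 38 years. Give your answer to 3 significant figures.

Over Δt = 28.9 − 5.41 = 23.49 years, the level fell by a factor of 2970/135 ≈ 22.
n = log₂(22) ≈ 4.4594 half-lives, so t½ = 23.49/4.4594 ≈ 5.2675 years.
From t = 28.9 to t = 38: 135 × (1/2)^((38−28.9)/5.2675) ≈ 40.764 cpm.

40.8 cpm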